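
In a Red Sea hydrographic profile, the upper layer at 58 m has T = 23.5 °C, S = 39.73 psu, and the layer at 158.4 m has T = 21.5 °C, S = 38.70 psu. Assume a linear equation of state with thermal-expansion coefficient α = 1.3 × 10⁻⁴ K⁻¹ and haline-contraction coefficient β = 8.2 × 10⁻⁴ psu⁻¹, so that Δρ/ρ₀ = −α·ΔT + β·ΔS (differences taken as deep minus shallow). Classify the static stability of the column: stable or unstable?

ΔT = 21.5 − 23.5 = -2.0 K and ΔS = 38.70 − 39.73 = -1.03 psu (deep − shallow).
−αΔT = 2.60 × 10⁻⁴; βΔS = -8.446 × 10⁻⁴; sum Δρ/ρ₀ = -5.846 × 10⁻⁴.
Δρ/ρ₀ < 0, so Δρ < 0: deeper water is lighter → statically unstable; the column would overturn.

unstable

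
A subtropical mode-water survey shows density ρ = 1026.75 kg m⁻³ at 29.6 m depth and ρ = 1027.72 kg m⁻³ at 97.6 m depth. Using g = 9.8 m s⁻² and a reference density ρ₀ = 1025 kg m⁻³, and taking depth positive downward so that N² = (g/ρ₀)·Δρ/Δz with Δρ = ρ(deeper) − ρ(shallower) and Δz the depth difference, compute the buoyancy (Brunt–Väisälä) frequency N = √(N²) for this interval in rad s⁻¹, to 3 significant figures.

Δρ = 1027.72 − 1026.75 = 0.97 kg m⁻³ over Δz = 97.6 − 29.6 = 68 m.
N² = (9.8/1025) × (0.97/68) = 1.3638 × 10⁻⁴ s⁻².
N = √(1.3638 × 10⁻⁴) = 0.011678 rad s⁻¹ ≈ 0.0117 rad s⁻¹.

0.0117 rad s⁻¹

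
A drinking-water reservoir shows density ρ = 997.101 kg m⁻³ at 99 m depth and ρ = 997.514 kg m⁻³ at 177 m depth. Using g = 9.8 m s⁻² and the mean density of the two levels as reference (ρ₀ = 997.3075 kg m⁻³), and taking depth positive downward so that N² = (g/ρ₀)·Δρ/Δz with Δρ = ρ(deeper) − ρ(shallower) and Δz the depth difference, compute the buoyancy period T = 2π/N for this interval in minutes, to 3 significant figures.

Δρ = 997.514 − 997.101 = 0.413 kg m⁻³ over Δz = 177 − 99 = 78 m.
N² = (9.8/997.3075) × (0.413/78) = 5.2030 × 10⁻⁵ s⁻².
N = √(5.2030 × 10⁻⁵) = 7.2132 × 10⁻³ rad s⁻¹, so T = 2π/N = 871.07 s = 14.518 min ≈ 14.5 min.
N² > 0, so the interval is statically stable.

14.5 min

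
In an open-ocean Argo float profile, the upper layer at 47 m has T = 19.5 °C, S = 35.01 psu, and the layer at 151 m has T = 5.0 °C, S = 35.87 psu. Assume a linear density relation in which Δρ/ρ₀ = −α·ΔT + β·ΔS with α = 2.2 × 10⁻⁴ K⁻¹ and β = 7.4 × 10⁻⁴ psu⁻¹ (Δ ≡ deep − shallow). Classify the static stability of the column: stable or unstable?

stable

ΔT = 5.0 − 19.5 = -14.5 K and ΔS = 35.87 − 35.01 = +0.86 psu (deep − shallow).
−αΔT = 3.19 × 10⁻³; βΔS = 6.364 × 10⁻⁴; sum Δρ/ρ₀ = 3.8264 × 10⁻³.
Δρ/ρ₀ > 0, so Δρ > 0: deeper water is denser → statically stable.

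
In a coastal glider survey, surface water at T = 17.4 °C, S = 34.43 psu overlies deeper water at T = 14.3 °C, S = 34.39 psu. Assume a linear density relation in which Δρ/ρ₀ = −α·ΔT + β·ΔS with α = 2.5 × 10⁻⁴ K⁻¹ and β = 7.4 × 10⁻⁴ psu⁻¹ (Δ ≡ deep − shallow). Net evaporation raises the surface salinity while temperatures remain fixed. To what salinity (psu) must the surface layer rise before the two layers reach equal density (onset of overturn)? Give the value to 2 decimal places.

35.44 psu

Neutral buoyancy requires −α(T_deep − T_surf) + β(S_deep − S_surf′) = 0.
S_surf′ = S_deep − (α/β)·ΔT = 34.39 − (2.5 × 10⁻⁴/7.4 × 10⁻⁴)·(-3.1) = 35.4373 psu.
Increase required: 35.4373 − 34.43 = 1.0073 psu.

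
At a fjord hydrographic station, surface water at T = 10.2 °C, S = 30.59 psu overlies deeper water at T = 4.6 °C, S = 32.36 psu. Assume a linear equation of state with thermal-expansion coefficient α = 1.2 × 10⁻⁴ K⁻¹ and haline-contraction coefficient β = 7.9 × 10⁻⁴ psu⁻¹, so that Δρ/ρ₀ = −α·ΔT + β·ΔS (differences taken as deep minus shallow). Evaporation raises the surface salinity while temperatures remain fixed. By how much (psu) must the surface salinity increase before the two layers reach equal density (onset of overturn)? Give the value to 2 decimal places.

Neutral buoyancy requires −α(T_deep − T_surf) + β(S_deep − S_surf′) = 0.
S_surf′ = S_deep − (α/β)·ΔT = 32.36 − (1.2 × 10⁻⁴/7.9 × 10⁻⁴)·(-5.6) = 33.2106 psu.
Increase required: 33.2106 − 30.59 = 2.6206 psu.

2.62 psu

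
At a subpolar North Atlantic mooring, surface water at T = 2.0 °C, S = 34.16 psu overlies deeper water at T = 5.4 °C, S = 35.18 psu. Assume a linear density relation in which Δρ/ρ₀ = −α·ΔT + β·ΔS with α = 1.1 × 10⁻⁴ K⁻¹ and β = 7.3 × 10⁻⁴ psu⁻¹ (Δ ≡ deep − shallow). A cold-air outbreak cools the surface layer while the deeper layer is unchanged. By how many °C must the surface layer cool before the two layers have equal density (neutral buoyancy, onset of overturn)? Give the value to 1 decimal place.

3.4 °C

Neutral buoyancy requires Δρ = 0, i.e. −α(T_deep − T_surf′) + β(S_deep − S_surf) = 0.
T_surf′ = T_deep − (β/α)·ΔS = 5.4 − (7.3 × 10⁻⁴/1.1 × 10⁻⁴)·(+1.02) = -1.369 °C.
Cooling required: 2.0 − (-1.369) = 3.369 °C.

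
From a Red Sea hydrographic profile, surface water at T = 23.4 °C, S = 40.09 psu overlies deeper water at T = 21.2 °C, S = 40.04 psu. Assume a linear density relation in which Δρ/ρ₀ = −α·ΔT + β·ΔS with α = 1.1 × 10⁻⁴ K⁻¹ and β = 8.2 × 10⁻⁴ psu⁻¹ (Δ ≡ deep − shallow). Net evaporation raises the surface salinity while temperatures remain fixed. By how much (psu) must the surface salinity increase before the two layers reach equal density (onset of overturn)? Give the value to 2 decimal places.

Neutral buoyancy requires −α(T_deep − T_surf) + β(S_deep − S_surf′) = 0.
S_surf′ = S_deep − (α/β)·ΔT = 40.04 − (1.1 × 10⁻⁴/8.2 × 10⁻⁴)·(-2.2) = 40.3351 psu.
Increase required: 40.3351 − 40.09 = 0.2451 psu.

0.25 psu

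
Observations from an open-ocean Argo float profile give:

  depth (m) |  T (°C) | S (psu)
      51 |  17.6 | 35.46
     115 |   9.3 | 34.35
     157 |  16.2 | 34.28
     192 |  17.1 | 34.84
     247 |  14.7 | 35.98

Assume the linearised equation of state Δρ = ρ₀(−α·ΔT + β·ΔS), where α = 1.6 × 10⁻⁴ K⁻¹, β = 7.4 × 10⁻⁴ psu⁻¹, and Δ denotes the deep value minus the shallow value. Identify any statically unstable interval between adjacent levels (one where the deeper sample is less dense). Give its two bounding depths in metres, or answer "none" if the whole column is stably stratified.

Evaluate Δρ/ρ₀ = −αΔT + βΔS across each adjacent pair:
  51–115 m: −αΔT+βΔS = −(1.6 × 10⁻⁴)(-8.3)+(7.4 × 10⁻⁴)(-1.11) = 5.1 × 10⁻⁴ → stable
  115–157 m: −αΔT+βΔS = −(1.6 × 10⁻⁴)(+6.9)+(7.4 × 10⁻⁴)(-0.07) = -1.2 × 10⁻³ → UNSTABLE
  157–192 m: −αΔT+βΔS = −(1.6 × 10⁻⁴)(+0.9)+(7.4 × 10⁻⁴)(+0.56) = 2.7 × 10⁻⁴ → stable
  192–247 m: −αΔT+βΔS = −(1.6 × 10⁻⁴)(-2.4)+(7.4 × 10⁻⁴)(+1.14) = 1.2 × 10⁻³ → stable
The 115–157 m interval has Δρ < 0: lighter water underlies denser water.

115–157 m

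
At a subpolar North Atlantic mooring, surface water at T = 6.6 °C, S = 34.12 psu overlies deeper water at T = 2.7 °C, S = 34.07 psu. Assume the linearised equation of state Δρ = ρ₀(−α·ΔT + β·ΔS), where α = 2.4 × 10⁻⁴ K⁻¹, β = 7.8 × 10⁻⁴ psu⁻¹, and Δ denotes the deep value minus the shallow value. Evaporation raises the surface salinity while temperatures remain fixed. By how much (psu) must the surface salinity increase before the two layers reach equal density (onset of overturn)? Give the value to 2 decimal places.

Neutral buoyancy requires −α(T_deep − T_surf) + β(S_deep − S_surf′) = 0.
S_surf′ = S_deep − (α/β)·ΔT = 34.07 − (2.4 × 10⁻⁴/7.8 × 10⁻⁴)·(-3.9) = 35.2700 psu.
Increase required: 35.2700 − 34.12 = 1.1500 psu.

1.15 psu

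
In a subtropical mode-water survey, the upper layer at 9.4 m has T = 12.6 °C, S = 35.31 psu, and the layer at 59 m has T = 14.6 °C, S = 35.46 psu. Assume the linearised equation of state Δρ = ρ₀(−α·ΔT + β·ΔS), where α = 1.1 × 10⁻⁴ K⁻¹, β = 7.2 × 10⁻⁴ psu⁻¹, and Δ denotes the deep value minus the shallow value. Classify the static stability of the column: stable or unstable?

unstable

ΔT = 14.6 − 12.6 = +2.0 K and ΔS = 35.46 − 35.31 = +0.15 psu (deep − shallow).
−αΔT = -2.20 × 10⁻⁴; βΔS = 1.08 × 10⁻⁴; sum Δρ/ρ₀ = -1.12 × 10⁻⁴.
Δρ/ρ₀ < 0, so Δρ < 0: deeper water is lighter → statically unstable; the column would overturn.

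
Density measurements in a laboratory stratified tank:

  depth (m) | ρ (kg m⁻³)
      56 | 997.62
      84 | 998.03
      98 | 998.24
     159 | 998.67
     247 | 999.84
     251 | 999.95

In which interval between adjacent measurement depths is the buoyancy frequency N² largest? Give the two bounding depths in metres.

247–251 m

Compute the density gradient over each adjacent pair:
  56–84 m: Δρ/Δz = 0.41/28 = 0.015 kg m⁻⁴
  84–98 m: Δρ/Δz = 0.21/14 = 0.015 kg m⁻⁴
  98–159 m: Δρ/Δz = 0.43/61 = 7.0 × 10⁻³ kg m⁻⁴
  159–247 m: Δρ/Δz = 1.17/88 = 0.013 kg m⁻⁴
  247–251 m: Δρ/Δz = 0.11/4 = 0.028 kg m⁻⁴
The largest gradient is in the 247–251 m interval — the pycnocline.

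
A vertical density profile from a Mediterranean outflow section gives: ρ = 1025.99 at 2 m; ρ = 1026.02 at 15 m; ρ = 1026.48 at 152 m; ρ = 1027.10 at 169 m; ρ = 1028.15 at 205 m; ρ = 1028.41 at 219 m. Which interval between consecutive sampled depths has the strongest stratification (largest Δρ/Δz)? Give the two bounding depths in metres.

152–169 m

Compute the density gradient over each adjacent pair:
  2–15 m: Δρ/Δz = 0.03/13 = 2.3 × 10⁻³ kg m⁻⁴
  15–152 m: Δρ/Δz = 0.46/137 = 3.4 × 10⁻³ kg m⁻⁴
  152–169 m: Δρ/Δz = 0.62/17 = 0.036 kg m⁻⁴
  169–205 m: Δρ/Δz = 1.05/36 = 0.029 kg m⁻⁴
  205–219 m: Δρ/Δz = 0.26/14 = 0.019 kg m⁻⁴
The largest gradient is in the 152–169 m interval — the pycnocline.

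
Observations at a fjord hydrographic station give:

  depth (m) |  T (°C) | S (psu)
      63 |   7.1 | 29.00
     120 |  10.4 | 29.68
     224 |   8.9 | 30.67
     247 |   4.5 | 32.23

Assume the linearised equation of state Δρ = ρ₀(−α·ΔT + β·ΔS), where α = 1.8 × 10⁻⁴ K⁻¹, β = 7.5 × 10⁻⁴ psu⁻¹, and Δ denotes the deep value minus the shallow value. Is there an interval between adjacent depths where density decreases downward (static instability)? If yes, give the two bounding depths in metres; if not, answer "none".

Evaluate Δρ/ρ₀ = −αΔT + βΔS across each adjacent pair:
  63–120 m: −αΔT+βΔS = −(1.8 × 10⁻⁴)(+3.3)+(7.5 × 10⁻⁴)(+0.68) = -8.4 × 10⁻⁵ → UNSTABLE
  120–224 m: −αΔT+βΔS = −(1.8 × 10⁻⁴)(-1.5)+(7.5 × 10⁻⁴)(+0.99) = 1.0 × 10⁻³ → stable
  224–247 m: −αΔT+βΔS = −(1.8 × 10⁻⁴)(-4.4)+(7.5 × 10⁻⁴)(+1.56) = 2.0 × 10⁻³ → stable
The 63–120 m interval has Δρ < 0: lighter water underlies denser water.

63–120 m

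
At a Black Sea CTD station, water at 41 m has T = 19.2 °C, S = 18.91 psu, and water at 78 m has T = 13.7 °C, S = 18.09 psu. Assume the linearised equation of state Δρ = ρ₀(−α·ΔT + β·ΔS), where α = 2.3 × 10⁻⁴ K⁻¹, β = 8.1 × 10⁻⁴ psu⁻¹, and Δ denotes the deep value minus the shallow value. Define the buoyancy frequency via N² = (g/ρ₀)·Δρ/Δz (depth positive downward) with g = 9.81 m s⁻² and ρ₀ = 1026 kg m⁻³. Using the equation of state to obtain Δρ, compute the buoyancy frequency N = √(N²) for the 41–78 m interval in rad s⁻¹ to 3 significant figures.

0.0126 rad s⁻¹

ΔT = -5.5 K, ΔS = -0.82 psu (deep − shallow).
Δρ/ρ₀ = −αΔT + βΔS = 1.265 × 10⁻³ − 6.642 × 10⁻⁴ = 6.008 × 10⁻⁴, so Δρ ≈ 0.6164 kg m⁻³.
N² = (g/ρ₀)·Δρ/Δz = g·(Δρ/ρ₀)/Δz = 9.81 × 6.008 × 10⁻⁴ / 37 = 1.5929 × 10⁻⁴ s⁻².
N = √(1.5929 × 10⁻⁴) = 0.012621 rad s⁻¹ ≈ 0.0126 rad s⁻¹.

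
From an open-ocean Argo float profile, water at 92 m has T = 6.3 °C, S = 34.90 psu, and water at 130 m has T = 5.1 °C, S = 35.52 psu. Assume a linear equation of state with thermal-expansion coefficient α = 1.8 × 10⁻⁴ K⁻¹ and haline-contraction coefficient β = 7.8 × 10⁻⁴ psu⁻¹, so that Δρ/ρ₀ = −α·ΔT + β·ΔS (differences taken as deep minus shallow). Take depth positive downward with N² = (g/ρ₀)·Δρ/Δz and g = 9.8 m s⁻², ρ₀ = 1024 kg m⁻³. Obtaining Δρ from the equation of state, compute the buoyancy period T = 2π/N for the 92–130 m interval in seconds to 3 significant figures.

ΔT = -1.2 K, ΔS = +0.62 psu (deep − shallow).
Δρ/ρ₀ = −αΔT + βΔS = 2.16 × 10⁻⁴ + 4.836 × 10⁻⁴ = 6.996 × 10⁻⁴, so Δρ ≈ 0.7164 kg m⁻³.
N² = (g/ρ₀)·Δρ/Δz = g·(Δρ/ρ₀)/Δz = 9.8 × 6.996 × 10⁻⁴ / 38 = 1.8042 × 10⁻⁴ s⁻².
N = √(1.8042 × 10⁻⁴) = 0.013432 rad s⁻¹ → T = 2π/N = 467.78 s ≈ 468 s.

468 s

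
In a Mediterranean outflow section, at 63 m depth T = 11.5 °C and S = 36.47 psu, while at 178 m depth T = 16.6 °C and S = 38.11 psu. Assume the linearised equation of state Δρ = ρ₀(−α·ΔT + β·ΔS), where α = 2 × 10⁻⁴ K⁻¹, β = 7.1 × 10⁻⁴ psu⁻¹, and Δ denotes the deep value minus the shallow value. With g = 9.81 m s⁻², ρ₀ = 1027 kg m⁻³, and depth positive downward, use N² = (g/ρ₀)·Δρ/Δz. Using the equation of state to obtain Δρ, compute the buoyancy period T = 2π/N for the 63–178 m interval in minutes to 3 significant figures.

29.8 min

ΔT = +5.1 K, ΔS = +1.64 psu (deep − shallow).
Δρ/ρ₀ = −αΔT + βΔS = -1.02 × 10⁻³ + 1.1644 × 10⁻³ = 1.444 × 10⁻⁴, so Δρ ≈ 0.1483 kg m⁻³.
N² = (g/ρ₀)·Δρ/Δz = g·(Δρ/ρ₀)/Δz = 9.81 × 1.444 × 10⁻⁴ / 115 = 1.2318 × 10⁻⁵ s⁻².
N = √(1.2318 × 10⁻⁵) = 3.5097 × 10⁻³ rad s⁻¹ → T = 2π/N = 1.7902 × 10³ s = 29.837 min ≈ 29.8 min.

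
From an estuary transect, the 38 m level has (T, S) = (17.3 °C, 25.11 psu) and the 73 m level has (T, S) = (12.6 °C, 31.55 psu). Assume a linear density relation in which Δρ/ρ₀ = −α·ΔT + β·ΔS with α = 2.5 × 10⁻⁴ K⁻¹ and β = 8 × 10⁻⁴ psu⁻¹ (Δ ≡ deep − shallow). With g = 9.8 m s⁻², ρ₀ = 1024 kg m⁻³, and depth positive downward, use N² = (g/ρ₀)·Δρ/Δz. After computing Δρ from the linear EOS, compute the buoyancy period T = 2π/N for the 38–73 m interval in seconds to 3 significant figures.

149 s

ΔT = -4.7 K, ΔS = +6.44 psu (deep − shallow).
Δρ/ρ₀ = −αΔT + βΔS = 1.175 × 10⁻³ + 5.152 × 10⁻³ = 6.327 × 10⁻³, so Δρ ≈ 6.479 kg m⁻³.
N² = (g/ρ₀)·Δρ/Δz = g·(Δρ/ρ₀)/Δz = 9.8 × 6.327 × 10⁻³ / 35 = 1.7716 × 10⁻³ s⁻².
N = √(1.7716 × 10⁻³) = 0.042090 rad s⁻¹ → T = 2π/N = 149.28 s ≈ 149 s.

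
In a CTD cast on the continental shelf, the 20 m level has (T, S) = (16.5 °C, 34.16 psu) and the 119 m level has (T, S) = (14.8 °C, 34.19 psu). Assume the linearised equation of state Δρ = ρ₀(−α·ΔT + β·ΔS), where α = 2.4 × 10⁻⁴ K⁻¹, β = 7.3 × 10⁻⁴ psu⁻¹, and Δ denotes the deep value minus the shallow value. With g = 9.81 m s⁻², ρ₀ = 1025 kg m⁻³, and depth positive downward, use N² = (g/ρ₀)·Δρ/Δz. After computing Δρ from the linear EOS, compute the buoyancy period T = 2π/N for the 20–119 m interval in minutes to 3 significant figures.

16.0 min

ΔT = -1.7 K, ΔS = +0.03 psu (deep − shallow).
Δρ/ρ₀ = −αΔT + βΔS = 4.08 × 10⁻⁴ + 2.19 × 10⁻⁵ = 4.299 × 10⁻⁴, so Δρ ≈ 0.4406 kg m⁻³.
N² = (g/ρ₀)·Δρ/Δz = g·(Δρ/ρ₀)/Δz = 9.81 × 4.299 × 10⁻⁴ / 99 = 4.2599 × 10⁻⁵ s⁻².
N = √(4.2599 × 10⁻⁵) = 6.5268 × 10⁻³ rad s⁻¹ → T = 2π/N = 962.67 s = 16.044 min ≈ 16.0 min.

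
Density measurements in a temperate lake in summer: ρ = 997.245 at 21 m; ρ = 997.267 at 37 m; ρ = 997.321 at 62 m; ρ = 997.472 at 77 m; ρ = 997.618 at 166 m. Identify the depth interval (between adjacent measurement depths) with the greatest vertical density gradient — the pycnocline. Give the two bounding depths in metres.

62–77 m

Compute the density gradient over each adjacent pair:
  21–37 m: Δρ/Δz = 0.022/16 = 1.4 × 10⁻³ kg m⁻⁴
  37–62 m: Δρ/Δz = 0.054/25 = 2.2 × 10⁻³ kg m⁻⁴
  62–77 m: Δρ/Δz = 0.151/15 = 0.010 kg m⁻⁴
  77–166 m: Δρ/Δz = 0.146/89 = 1.6 × 10⁻³ kg m⁻⁴
The largest gradient is in the 62–77 m interval — the pycnocline.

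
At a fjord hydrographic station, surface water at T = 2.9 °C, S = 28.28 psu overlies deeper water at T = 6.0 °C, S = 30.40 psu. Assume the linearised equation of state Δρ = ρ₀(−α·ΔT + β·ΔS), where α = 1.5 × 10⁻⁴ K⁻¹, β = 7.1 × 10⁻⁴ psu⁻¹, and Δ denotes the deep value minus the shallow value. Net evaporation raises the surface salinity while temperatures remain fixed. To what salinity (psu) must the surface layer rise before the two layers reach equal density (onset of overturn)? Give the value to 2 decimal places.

29.75 psu

Neutral buoyancy requires −α(T_deep − T_surf) + β(S_deep − S_surf′) = 0.
S_surf′ = S_deep − (α/β)·ΔT = 30.40 − (1.5 × 10⁻⁴/7.1 × 10⁻⁴)·(+3.1) = 29.7451 psu.
Increase required: 29.7451 − 28.28 = 1.4651 psu.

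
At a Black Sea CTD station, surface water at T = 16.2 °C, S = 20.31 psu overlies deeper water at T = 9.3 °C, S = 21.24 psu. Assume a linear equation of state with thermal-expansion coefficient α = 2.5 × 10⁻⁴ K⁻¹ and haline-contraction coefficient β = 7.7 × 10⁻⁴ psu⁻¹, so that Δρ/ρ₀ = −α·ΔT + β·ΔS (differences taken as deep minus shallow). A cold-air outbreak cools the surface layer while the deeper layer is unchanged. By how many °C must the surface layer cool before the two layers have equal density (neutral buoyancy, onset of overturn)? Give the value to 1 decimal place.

9.8 °C

Neutral buoyancy requires Δρ = 0, i.e. −α(T_deep − T_surf′) + β(S_deep − S_surf) = 0.
T_surf′ = T_deep − (β/α)·ΔS = 9.3 − (7.7 × 10⁻⁴/2.5 × 10⁻⁴)·(+0.93) = 6.436 °C.
Cooling required: 16.2 − (6.436) = 9.764 °C.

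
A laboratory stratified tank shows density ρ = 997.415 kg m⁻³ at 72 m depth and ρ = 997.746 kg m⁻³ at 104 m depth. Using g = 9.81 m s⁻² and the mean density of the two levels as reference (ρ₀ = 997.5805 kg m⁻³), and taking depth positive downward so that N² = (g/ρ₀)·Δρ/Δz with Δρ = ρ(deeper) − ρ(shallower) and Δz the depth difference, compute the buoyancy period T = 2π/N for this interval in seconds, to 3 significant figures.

Δρ = 997.746 − 997.415 = 0.331 kg m⁻³ over Δz = 104 − 72 = 32 m.
N² = (9.81/997.5805) × (0.331/32) = 1.0172 × 10⁻⁴ s⁻².
N = √(1.0172 × 10⁻⁴) = 0.010086 rad s⁻¹, so T = 2π/N = 622.96 s ≈ 623 s.
A positive N² confirms static stability across the interval.

623 s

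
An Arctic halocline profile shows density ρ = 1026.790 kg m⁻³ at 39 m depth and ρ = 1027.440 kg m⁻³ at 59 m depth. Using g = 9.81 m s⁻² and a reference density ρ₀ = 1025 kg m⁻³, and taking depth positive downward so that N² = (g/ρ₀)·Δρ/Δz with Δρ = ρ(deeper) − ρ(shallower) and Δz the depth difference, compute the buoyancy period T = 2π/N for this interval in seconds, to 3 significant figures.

356 s

Δρ = 1027.440 − 1026.790 = 0.650 kg m⁻³ over Δz = 59 − 39 = 20 m.
N² = (9.81/1025) × (0.650/20) = 3.1105 × 10⁻⁴ s⁻².
N = √(3.1105 × 10⁻⁴) = 0.017637 rad s⁻¹, so T = 2π/N = 356.25 s ≈ 356 s.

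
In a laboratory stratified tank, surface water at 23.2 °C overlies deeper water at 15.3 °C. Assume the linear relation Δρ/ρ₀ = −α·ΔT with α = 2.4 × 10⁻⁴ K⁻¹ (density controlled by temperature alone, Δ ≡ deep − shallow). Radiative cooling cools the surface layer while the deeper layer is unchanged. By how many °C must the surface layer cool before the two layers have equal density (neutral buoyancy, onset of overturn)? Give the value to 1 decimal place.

With temperature the only control, equal density requires T_surf′ = T_deep.
T_surf′ = 15.3 °C.
Cooling required: 23.2 − 15.3 = 7.9 °C.

7.9 °C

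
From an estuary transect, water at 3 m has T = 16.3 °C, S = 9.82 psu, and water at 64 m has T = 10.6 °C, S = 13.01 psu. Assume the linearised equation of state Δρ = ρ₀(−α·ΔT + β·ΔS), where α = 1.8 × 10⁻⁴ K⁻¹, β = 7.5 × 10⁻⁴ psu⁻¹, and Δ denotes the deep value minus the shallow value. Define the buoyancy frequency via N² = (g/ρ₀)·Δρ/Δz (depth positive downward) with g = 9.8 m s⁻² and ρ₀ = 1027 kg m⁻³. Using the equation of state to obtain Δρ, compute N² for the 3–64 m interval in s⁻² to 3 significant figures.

5.49 × 10⁻⁴ s⁻²

ΔT = -5.7 K, ΔS = +3.19 psu (deep − shallow).
Δρ/ρ₀ = −αΔT + βΔS = 1.026 × 10⁻³ + 2.3925 × 10⁻³ = 3.4185 × 10⁻³, so Δρ ≈ 3.511 kg m⁻³.
N² = (g/ρ₀)·Δρ/Δz = g·(Δρ/ρ₀)/Δz = 9.8 × 3.4185 × 10⁻³ / 61 = 5.4920 × 10⁻⁴ s⁻² ≈ 5.49 × 10⁻⁴ s⁻².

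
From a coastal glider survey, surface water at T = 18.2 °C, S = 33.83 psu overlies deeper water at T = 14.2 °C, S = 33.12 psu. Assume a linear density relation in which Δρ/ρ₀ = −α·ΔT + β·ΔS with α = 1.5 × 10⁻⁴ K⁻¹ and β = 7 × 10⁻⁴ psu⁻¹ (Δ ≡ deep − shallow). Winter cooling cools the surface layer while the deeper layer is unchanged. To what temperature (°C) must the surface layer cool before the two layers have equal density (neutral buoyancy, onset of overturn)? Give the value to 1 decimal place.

17.5 °C

Neutral buoyancy requires Δρ = 0, i.e. −α(T_deep − T_surf′) + β(S_deep − S_surf) = 0.
T_surf′ = T_deep − (β/α)·ΔS = 14.2 − (7 × 10⁻⁴/1.5 × 10⁻⁴)·(-0.71) = 17.513 °C.
Cooling required: 18.2 − (17.513) = 0.687 °C.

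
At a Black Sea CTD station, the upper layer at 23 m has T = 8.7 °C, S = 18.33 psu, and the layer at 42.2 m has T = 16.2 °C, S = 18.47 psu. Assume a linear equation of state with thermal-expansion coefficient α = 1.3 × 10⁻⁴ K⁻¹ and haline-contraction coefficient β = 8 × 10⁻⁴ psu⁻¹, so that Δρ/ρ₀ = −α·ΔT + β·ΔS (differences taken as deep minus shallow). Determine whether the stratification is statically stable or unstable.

ΔT = 16.2 − 8.7 = +7.5 K and ΔS = 18.47 − 18.33 = +0.14 psu (deep − shallow).
−αΔT = -9.75 × 10⁻⁴; βΔS = 1.12 × 10⁻⁴; sum Δρ/ρ₀ = -8.63 × 10⁻⁴.
Δρ/ρ₀ < 0, so Δρ < 0: deeper water is lighter → statically unstable; the column would overturn.

unstable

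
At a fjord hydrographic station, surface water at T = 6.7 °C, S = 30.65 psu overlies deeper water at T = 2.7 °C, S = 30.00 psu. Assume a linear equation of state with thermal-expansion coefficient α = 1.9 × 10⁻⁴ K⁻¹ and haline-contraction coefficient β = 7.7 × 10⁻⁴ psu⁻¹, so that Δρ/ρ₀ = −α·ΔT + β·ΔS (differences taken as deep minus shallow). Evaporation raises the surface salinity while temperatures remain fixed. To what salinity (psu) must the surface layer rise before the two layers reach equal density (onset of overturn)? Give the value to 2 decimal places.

Neutral buoyancy requires −α(T_deep − T_surf) + β(S_deep − S_surf′) = 0.
S_surf′ = S_deep − (α/β)·ΔT = 30.00 − (1.9 × 10⁻⁴/7.7 × 10⁻⁴)·(-4.0) = 30.9870 psu.
Increase required: 30.9870 − 30.65 = 0.3370 psu.

30.99 psu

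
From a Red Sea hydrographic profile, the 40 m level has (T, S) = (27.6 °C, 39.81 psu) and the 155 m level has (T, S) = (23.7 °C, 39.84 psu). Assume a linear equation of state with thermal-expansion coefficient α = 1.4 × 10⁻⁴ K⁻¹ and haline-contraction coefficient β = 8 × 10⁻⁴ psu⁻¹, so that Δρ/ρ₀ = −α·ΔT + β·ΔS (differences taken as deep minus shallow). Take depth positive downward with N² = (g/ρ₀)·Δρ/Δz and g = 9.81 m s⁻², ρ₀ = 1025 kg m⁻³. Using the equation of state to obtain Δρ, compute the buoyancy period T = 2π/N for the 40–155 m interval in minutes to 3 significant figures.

15.0 min

ΔT = -3.9 K, ΔS = +0.03 psu (deep − shallow).
Δρ/ρ₀ = −αΔT + βΔS = 5.46 × 10⁻⁴ + 2.40 × 10⁻⁵ = 5.70 × 10⁻⁴, so Δρ ≈ 0.5842 kg m⁻³.
N² = (g/ρ₀)·Δρ/Δz = g·(Δρ/ρ₀)/Δz = 9.81 × 5.70 × 10⁻⁴ / 115 = 4.8623 × 10⁻⁵ s⁻².
N = √(4.8623 × 10⁻⁵) = 6.9730 × 10⁻³ rad s⁻¹ → T = 2π/N = 901.07 s = 15.018 min ≈ 15.0 min.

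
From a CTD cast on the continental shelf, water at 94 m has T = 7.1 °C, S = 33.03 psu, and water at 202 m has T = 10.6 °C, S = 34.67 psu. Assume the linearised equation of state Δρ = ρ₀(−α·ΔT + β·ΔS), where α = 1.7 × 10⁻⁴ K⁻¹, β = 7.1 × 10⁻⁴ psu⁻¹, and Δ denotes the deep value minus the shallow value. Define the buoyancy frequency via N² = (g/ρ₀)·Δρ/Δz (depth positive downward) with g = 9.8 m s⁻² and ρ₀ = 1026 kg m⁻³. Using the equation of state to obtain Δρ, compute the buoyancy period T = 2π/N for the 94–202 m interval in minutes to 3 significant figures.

14.6 min

ΔT = +3.5 K, ΔS = +1.64 psu (deep − shallow).
Δρ/ρ₀ = −αΔT + βΔS = -5.95 × 10⁻⁴ + 1.1644 × 10⁻³ = 5.694 × 10⁻⁴, so Δρ ≈ 0.5842 kg m⁻³.
N² = (g/ρ₀)·Δρ/Δz = g·(Δρ/ρ₀)/Δz = 9.8 × 5.694 × 10⁻⁴ / 108 = 5.1668 × 10⁻⁵ s⁻².
N = √(5.1668 × 10⁻⁵) = 7.1880 × 10⁻³ rad s⁻¹ → T = 2π/N = 874.12 s = 14.569 min ≈ 14.6 min.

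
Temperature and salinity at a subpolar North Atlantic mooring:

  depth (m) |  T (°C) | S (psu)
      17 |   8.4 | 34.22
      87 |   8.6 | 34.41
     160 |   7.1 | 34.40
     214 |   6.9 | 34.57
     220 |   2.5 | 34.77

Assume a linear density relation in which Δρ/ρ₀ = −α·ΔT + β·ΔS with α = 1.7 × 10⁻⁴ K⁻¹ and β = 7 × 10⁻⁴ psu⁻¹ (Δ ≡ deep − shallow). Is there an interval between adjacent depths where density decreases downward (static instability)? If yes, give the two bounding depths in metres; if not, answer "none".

Evaluate Δρ/ρ₀ = −αΔT + βΔS across each adjacent pair:
  17–87 m: −αΔT+βΔS = −(1.7 × 10⁻⁴)(+0.2)+(7 × 10⁻⁴)(+0.19) = 9.9 × 10⁻⁵ → stable
  87–160 m: −αΔT+βΔS = −(1.7 × 10⁻⁴)(-1.5)+(7 × 10⁻⁴)(-0.01) = 2.5 × 10⁻⁴ → stable
  160–214 m: −αΔT+βΔS = −(1.7 × 10⁻⁴)(-0.2)+(7 × 10⁻⁴)(+0.17) = 1.5 × 10⁻⁴ → stable
  214–220 m: −αΔT+βΔS = −(1.7 × 10⁻⁴)(-4.4)+(7 × 10⁻⁴)(+0.20) = 8.9 × 10⁻⁴ → stable
Every interval has Δρ > 0: the column is stably stratified throughout.

none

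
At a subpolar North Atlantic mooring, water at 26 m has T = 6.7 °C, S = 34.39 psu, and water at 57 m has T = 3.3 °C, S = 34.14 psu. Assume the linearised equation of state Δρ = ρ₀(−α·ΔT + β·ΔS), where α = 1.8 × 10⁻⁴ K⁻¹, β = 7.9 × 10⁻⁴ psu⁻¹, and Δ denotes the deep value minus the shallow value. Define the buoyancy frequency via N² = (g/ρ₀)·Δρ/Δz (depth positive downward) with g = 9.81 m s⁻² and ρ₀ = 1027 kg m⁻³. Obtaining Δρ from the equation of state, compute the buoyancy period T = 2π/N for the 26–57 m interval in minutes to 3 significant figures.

9.14 min

ΔT = -3.4 K, ΔS = -0.25 psu (deep − shallow).
Δρ/ρ₀ = −αΔT + βΔS = 6.12 × 10⁻⁴ − 1.975 × 10⁻⁴ = 4.145 × 10⁻⁴, so Δρ ≈ 0.4257 kg m⁻³.
N² = (g/ρ₀)·Δρ/Δz = g·(Δρ/ρ₀)/Δz = 9.81 × 4.145 × 10⁻⁴ / 31 = 1.3117 × 10⁻⁴ s⁻².
N = √(1.3117 × 10⁻⁴) = 0.011453 rad s⁻¹ → T = 2π/N = 548.61 s = 9.1435 min ≈ 9.14 min.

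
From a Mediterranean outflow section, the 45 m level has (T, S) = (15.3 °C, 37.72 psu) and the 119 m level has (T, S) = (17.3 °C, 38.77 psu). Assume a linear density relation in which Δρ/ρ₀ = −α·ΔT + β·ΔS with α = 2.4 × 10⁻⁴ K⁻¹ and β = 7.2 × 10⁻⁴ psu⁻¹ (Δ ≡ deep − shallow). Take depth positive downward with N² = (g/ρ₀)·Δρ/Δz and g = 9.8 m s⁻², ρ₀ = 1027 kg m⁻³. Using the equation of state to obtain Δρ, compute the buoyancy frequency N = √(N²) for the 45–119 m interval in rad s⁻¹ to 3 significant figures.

ΔT = +2.0 K, ΔS = +1.05 psu (deep − shallow).
Δρ/ρ₀ = −αΔT + βΔS = -4.80 × 10⁻⁴ + 7.56 × 10⁻⁴ = 2.76 × 10⁻⁴, so Δρ ≈ 0.2835 kg m⁻³.
N² = (g/ρ₀)·Δρ/Δz = g·(Δρ/ρ₀)/Δz = 9.8 × 2.76 × 10⁻⁴ / 74 = 3.6551 × 10⁻⁵ s⁻².
N = √(3.6551 × 10⁻⁵) = 6.0457 × 10⁻³ rad s⁻¹ ≈ 6.05 × 10⁻³ rad s⁻¹.

6.05 × 10⁻³ rad s⁻¹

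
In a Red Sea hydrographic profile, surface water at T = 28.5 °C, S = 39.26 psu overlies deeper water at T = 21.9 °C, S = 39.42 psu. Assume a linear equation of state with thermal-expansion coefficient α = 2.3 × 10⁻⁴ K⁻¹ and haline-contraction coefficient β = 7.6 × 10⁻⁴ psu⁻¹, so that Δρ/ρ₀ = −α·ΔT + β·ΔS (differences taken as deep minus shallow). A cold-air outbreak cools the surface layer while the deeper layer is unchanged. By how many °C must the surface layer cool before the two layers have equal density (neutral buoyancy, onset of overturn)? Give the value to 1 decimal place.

7.1 °C

Neutral buoyancy requires Δρ = 0, i.e. −α(T_deep − T_surf′) + β(S_deep − S_surf) = 0.
T_surf′ = T_deep − (β/α)·ΔS = 21.9 − (7.6 × 10⁻⁴/2.3 × 10⁻⁴)·(+0.16) = 21.371 °C.
Cooling required: 28.5 − (21.371) = 7.129 °C.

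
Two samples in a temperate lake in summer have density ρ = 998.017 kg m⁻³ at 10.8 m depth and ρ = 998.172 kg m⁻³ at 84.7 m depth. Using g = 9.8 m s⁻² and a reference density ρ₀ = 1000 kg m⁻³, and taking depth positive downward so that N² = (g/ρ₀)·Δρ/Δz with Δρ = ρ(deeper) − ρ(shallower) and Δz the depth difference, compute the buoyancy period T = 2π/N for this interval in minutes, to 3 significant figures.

Δρ = 998.172 − 998.017 = 0.155 kg m⁻³ over Δz = 84.7 − 10.8 = 73.9 m.
N² = (9.8/1000) × (0.155/73.9) = 2.0555 × 10⁻⁵ s⁻².
N = √(2.0555 × 10⁻⁵) = 4.5338 × 10⁻³ rad s⁻¹, so T = 2π/N = 1.3859 × 10³ s = 23.098 min ≈ 23.1 min.

23.1 min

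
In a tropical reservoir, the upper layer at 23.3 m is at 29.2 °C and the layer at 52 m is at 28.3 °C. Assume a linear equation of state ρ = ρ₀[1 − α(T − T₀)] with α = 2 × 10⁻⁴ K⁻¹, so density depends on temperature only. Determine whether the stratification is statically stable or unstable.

ΔT = 28.3 − 29.2 = -0.9 K, so Δρ/ρ₀ = −αΔT = 1.80 × 10⁻⁴.
Δρ/ρ₀ > 0, so Δρ > 0: deeper water is denser → statically stable.

stable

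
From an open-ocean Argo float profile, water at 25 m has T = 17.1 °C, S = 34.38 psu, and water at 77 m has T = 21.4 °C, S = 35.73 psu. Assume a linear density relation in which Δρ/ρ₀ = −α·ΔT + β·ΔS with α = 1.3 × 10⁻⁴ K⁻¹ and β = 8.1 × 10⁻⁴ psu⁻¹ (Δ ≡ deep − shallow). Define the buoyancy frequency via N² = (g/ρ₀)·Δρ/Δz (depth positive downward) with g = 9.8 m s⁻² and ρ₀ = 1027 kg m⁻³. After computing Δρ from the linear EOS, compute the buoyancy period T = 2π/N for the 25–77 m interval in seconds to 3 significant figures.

626 s

ΔT = +4.3 K, ΔS = +1.35 psu (deep − shallow).
Δρ/ρ₀ = −αΔT + βΔS = -5.59 × 10⁻⁴ + 1.0935 × 10⁻³ = 5.345 × 10⁻⁴, so Δρ ≈ 0.5489 kg m⁻³.
N² = (g/ρ₀)·Δρ/Δz = g·(Δρ/ρ₀)/Δz = 9.8 × 5.345 × 10⁻⁴ / 52 = 1.0073 × 10⁻⁴ s⁻².
N = √(1.0073 × 10⁻⁴) = 0.010036 rad s⁻¹ → T = 2π/N = 626.06 s ≈ 626 s.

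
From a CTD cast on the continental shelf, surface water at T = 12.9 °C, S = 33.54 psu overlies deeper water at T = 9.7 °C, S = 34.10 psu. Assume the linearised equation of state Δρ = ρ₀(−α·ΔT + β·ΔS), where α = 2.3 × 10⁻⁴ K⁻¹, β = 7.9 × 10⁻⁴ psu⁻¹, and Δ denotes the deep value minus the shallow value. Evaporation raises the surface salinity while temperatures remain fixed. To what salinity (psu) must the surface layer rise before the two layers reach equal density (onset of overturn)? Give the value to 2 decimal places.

35.03 psu

Neutral buoyancy requires −α(T_deep − T_surf) + β(S_deep − S_surf′) = 0.
S_surf′ = S_deep − (α/β)·ΔT = 34.10 − (2.3 × 10⁻⁴/7.9 × 10⁻⁴)·(-3.2) = 35.0316 psu.
Increase required: 35.0316 − 33.54 = 1.4916 psu.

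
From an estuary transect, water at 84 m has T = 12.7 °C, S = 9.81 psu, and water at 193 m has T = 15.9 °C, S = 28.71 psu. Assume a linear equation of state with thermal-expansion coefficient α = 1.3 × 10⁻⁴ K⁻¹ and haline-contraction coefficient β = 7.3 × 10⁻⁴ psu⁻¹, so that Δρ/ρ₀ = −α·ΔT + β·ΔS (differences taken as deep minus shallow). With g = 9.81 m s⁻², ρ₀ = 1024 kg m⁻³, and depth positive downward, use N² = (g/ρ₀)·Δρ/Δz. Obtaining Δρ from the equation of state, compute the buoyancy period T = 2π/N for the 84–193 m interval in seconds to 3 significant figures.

181 s

ΔT = +3.2 K, ΔS = +18.90 psu (deep − shallow).
Δρ/ρ₀ = −αΔT + βΔS = -4.16 × 10⁻⁴ + 0.013797 = 0.013381, so Δρ ≈ 13.70 kg m⁻³.
N² = (g/ρ₀)·Δρ/Δz = g·(Δρ/ρ₀)/Δz = 9.81 × 0.013381 / 109 = 1.2043 × 10⁻³ s⁻².
N = √(1.2043 × 10⁻³) = 0.034703 rad s⁻¹ → T = 2π/N = 181.06 s ≈ 181 s.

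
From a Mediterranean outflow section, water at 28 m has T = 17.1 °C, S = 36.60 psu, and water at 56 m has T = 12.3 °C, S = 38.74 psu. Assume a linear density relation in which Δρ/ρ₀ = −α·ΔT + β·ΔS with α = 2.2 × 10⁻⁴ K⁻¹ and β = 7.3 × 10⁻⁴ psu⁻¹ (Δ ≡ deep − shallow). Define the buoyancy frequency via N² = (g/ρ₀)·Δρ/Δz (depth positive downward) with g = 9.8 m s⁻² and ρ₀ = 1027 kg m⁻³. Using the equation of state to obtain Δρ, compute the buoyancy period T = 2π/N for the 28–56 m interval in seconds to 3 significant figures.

208 s

ΔT = -4.8 K, ΔS = +2.14 psu (deep − shallow).
Δρ/ρ₀ = −αΔT + βΔS = 1.056 × 10⁻³ + 1.5622 × 10⁻³ = 2.6182 × 10⁻³, so Δρ ≈ 2.689 kg m⁻³.
N² = (g/ρ₀)·Δρ/Δz = g·(Δρ/ρ₀)/Δz = 9.8 × 2.6182 × 10⁻³ / 28 = 9.1637 × 10⁻⁴ s⁻².
N = √(9.1637 × 10⁻⁴) = 0.030272 rad s⁻¹ → T = 2π/N = 207.56 s ≈ 208 s.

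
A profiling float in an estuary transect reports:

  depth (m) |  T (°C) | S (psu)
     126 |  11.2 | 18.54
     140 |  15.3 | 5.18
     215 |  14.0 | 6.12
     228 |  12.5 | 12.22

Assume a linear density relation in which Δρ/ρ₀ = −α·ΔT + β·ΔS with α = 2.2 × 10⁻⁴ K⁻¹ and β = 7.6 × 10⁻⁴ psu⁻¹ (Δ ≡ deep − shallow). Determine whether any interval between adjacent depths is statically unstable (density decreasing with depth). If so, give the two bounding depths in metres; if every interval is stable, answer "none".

126–140 m

Evaluate Δρ/ρ₀ = −αΔT + βΔS across each adjacent pair:
  126–140 m: −αΔT+βΔS = −(2.2 × 10⁻⁴)(+4.1)+(7.6 × 10⁻⁴)(-13.36) = -0.011 → UNSTABLE
  140–215 m: −αΔT+βΔS = −(2.2 × 10⁻⁴)(-1.3)+(7.6 × 10⁻⁴)(+0.94) = 1.0 × 10⁻³ → stable
  215–228 m: −αΔT+βΔS = −(2.2 × 10⁻⁴)(-1.5)+(7.6 × 10⁻⁴)(+6.10) = 5.0 × 10⁻³ → stable
The 126–140 m interval has Δρ < 0: lighter water underlies denser water.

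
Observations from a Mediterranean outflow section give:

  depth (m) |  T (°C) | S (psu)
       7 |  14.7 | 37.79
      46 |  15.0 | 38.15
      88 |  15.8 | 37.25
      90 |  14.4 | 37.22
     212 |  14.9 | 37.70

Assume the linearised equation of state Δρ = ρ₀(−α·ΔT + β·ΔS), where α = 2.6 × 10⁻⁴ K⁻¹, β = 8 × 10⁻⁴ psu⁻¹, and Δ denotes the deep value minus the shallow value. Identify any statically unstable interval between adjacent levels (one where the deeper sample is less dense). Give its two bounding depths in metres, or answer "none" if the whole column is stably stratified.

46–88 m

Evaluate Δρ/ρ₀ = −αΔT + βΔS across each adjacent pair:
  7–46 m: −αΔT+βΔS = −(2.6 × 10⁻⁴)(+0.3)+(8 × 10⁻⁴)(+0.36) = 2.1 × 10⁻⁴ → stable
  46–88 m: −αΔT+βΔS = −(2.6 × 10⁻⁴)(+0.8)+(8 × 10⁻⁴)(-0.90) = -9.3 × 10⁻⁴ → UNSTABLE
  88–90 m: −αΔT+βΔS = −(2.6 × 10⁻⁴)(-1.4)+(8 × 10⁻⁴)(-0.03) = 3.4 × 10⁻⁴ → stable
  90–212 m: −αΔT+βΔS = −(2.6 × 10⁻⁴)(+0.5)+(8 × 10⁻⁴)(+0.48) = 2.5 × 10⁻⁴ → stable
The 46–88 m interval has Δρ < 0: lighter water underlies denser water.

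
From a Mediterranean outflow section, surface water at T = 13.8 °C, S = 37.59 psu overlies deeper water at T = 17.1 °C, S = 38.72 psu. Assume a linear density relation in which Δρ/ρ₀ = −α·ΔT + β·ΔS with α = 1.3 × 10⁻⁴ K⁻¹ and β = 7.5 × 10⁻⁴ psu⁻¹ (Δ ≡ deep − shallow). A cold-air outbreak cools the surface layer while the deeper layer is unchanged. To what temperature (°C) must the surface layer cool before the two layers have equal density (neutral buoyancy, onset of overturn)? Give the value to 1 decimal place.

10.6 °C

Neutral buoyancy requires Δρ = 0, i.e. −α(T_deep − T_surf′) + β(S_deep − S_surf) = 0.
T_surf′ = T_deep − (β/α)·ΔS = 17.1 − (7.5 × 10⁻⁴/1.3 × 10⁻⁴)·(+1.13) = 10.581 °C.
Cooling required: 13.8 − (10.581) = 3.219 °C.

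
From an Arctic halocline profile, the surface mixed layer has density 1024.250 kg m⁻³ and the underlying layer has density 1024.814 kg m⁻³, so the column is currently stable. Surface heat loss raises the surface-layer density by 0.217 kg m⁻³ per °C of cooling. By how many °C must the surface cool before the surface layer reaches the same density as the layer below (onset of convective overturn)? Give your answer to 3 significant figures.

Density deficit of the surface layer: 1024.814 − 1024.250 = 0.564 kg m⁻³.
Required change = 0.564 / 0.217 = 2.60 °C.

2.60 °C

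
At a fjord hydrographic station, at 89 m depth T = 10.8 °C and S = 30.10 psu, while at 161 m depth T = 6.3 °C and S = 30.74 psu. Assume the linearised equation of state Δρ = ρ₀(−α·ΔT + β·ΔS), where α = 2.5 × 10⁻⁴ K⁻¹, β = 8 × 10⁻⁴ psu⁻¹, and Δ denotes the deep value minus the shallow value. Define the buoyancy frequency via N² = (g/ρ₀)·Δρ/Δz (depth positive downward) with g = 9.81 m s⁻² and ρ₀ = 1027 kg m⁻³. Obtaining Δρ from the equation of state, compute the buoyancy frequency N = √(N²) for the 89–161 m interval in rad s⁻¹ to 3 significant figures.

0.0149 rad s⁻¹

ΔT = -4.5 K, ΔS = +0.64 psu (deep − shallow).
Δρ/ρ₀ = −αΔT + βΔS = 1.125 × 10⁻³ + 5.12 × 10⁻⁴ = 1.637 × 10⁻³, so Δρ ≈ 1.681 kg m⁻³.
N² = (g/ρ₀)·Δρ/Δz = g·(Δρ/ρ₀)/Δz = 9.81 × 1.637 × 10⁻³ / 72 = 2.2304 × 10⁻⁴ s⁻².
N = √(2.2304 × 10⁻⁴) = 0.014935 rad s⁻¹ ≈ 0.0149 rad s⁻¹.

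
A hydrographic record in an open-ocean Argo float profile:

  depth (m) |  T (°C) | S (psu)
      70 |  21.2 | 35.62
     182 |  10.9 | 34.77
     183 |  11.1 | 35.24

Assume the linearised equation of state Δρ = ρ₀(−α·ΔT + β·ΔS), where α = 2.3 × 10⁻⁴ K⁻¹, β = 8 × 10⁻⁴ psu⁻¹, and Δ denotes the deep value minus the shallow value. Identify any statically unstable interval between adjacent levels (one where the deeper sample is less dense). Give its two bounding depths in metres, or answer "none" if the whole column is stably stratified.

Evaluate Δρ/ρ₀ = −αΔT + βΔS across each adjacent pair:
  70–182 m: −αΔT+βΔS = −(2.3 × 10⁻⁴)(-10.3)+(8 × 10⁻⁴)(-0.85) = 1.7 × 10⁻³ → stable
  182–183 m: −αΔT+βΔS = −(2.3 × 10⁻⁴)(+0.2)+(8 × 10⁻⁴)(+0.47) = 3.3 × 10⁻⁴ → stable
Every interval has Δρ > 0: the column is stably stratified throughout.

none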